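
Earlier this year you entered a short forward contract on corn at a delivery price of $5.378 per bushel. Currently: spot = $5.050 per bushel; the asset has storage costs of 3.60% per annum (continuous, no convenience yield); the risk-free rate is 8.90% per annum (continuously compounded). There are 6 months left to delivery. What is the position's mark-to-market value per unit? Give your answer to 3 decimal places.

$0.002 per bushel

Current fair forward for the remaining 6 months: F = S·e^((r + u)·T), (r + u) = 0.0890 + 0.0360 = 0.1250
F = 5.050 · e^(0.1250 × 6/12) = 5.050 × 1.064494 = 5.3757
Value of long forward = (F − K)·e^(−rT) = (5.3757 − 5.378) · e^(−0.0890·6/12)
= -0.0023 × 0.956476 = -0.002
Short position value = −(long value) = $0.002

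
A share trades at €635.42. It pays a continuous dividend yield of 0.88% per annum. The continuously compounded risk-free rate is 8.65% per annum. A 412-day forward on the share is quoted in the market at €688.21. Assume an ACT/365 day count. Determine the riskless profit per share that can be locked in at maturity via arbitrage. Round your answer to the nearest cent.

€5.46 per share

Fair forward: F* = S·e^(carry·T), with carry = (r − q) = 0.0865 − 0.0088 = 0.0777
F* = 635.42 · e^(0.0777 × 412/365) = 635.42 · e^0.087705 = 635.42 × 1.091666 = €693.6664
Market €688.21 < fair €693.6664: forward underpriced → reverse cash-and-carry (short spot, go long the forward).
At maturity, profit = |F_mkt − F*| = |688.21 − 693.6664| = €5.46 per share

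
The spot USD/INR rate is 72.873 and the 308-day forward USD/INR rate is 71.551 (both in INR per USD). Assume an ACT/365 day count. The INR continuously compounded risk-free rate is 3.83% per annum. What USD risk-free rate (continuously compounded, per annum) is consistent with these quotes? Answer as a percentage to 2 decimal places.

6.00%

F = S·e^((r_INR − r_USD)T) ⇒ r_USD = r_INR − ln(F/S)/T
ln(71.551/72.873) = -0.018308; /(308/365) = -0.021696
r_USD = 0.0383 + 0.021696 = 0.059996
r_USD = 6.00%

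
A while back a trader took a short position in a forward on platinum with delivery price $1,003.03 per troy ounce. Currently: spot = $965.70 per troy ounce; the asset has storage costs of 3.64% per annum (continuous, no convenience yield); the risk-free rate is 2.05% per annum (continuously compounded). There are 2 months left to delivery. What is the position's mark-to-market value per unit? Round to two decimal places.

Current fair forward for the remaining 2 months: F = S·e^((r + u)·T), (r + u) = 0.0205 + 0.0364 = 0.0569
F = 965.70 · e^(0.0569 × 2/12) = 965.70 × 1.009528 = 974.9012
Value of long forward = (F − K)·e^(−rT) = (974.9012 − 1003.03) · e^(−0.0205·2/12)
= -28.1288 × 0.996589 = -28.03
Short position value = −(long value) = $28.03

$28.03 per troy ounce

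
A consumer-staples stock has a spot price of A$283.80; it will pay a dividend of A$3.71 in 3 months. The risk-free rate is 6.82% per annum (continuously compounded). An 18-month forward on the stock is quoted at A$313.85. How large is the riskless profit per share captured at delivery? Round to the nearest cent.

PV(dividends) I = 3.71·e^(−0.0682·3/12) = 3.6473
Fair forward F* = (S − I)·e^(rT) = (283.80 − 3.6473)·e^0.102300 = 280.1527 × 1.107716 = 310.3296
Market A$313.85 > fair 310.3296: forward overpriced → cash-and-carry (borrow at r, buy the stock and collect the dividends, short the forward).
Profit at T = |F_mkt − F*| = |313.85 − 310.3296| = A$3.52 per share

A$3.52 per share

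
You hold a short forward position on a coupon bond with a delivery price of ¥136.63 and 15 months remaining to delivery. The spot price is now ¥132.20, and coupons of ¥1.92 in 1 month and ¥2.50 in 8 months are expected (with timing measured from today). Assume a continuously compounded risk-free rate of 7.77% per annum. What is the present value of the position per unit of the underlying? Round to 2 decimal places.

PV(remaining coupons) I = 1.92·e^(−0.0777·1/12) + 2.50·e^(−0.0777·8/12) = 4.2814
Current forward F = (S − I)·e^(rT) = (132.20 − 4.2814)·e^(0.0777·15/12) = 127.9186 × 1.101998 = 140.9660
Value (long) = (F − K)·e^(−rT) = (140.9660 − 136.63) × 0.907443 = 3.9347
Short position value = −(long value) = -¥3.93

-¥3.93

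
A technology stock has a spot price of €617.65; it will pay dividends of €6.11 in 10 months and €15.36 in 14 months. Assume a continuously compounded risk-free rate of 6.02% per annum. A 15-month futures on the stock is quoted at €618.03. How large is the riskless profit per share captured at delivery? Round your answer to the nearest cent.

€26.19 per share

PV(dividends) I = 6.11·e^(−0.0602·10/12) + 15.36·e^(−0.0602·14/12) = 20.1293
Fair futures F* = (S − I)·e^(rT) = (617.65 − 20.1293)·e^0.075250 = 597.5207 × 1.078154 = 644.2193
Market €618.03 < fair 644.2193: forward underpriced → reverse cash-and-carry (short the stock, invest proceeds at r, pay the dividends, go long the forward).
Profit at T = |F_mkt − F*| = |618.03 − 644.2193| = €26.19 per share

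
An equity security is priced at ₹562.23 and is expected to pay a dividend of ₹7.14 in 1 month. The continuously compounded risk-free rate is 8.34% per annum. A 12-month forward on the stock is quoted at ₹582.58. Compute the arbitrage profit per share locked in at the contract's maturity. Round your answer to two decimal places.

₹20.84 per share

PV(dividends) I = 7.14·e^(−0.0834·1/12) = 7.0905
Fair forward F* = (S − I)·e^(rT) = (562.23 − 7.0905)·e^0.083400 = 555.1395 × 1.086977 = 603.4239
Market ₹582.58 < fair 603.4239: forward underpriced → reverse cash-and-carry (short the stock, invest proceeds at r, pay the dividends, go long the forward).
Profit at T = |F_mkt − F*| = |582.58 − 603.4239| = ₹20.84 per share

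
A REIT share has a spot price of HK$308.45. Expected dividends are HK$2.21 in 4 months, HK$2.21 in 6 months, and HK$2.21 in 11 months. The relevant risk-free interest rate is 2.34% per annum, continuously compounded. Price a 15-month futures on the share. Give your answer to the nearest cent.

HK$310.87

PV(dividends) I = 2.21·e^(−0.0234·4/12) + 2.21·e^(−0.0234·6/12) + 2.21·e^(−0.0234·11/12)
I = 2.1928 + 2.1843 + 2.1631 = 6.5402
F = (S − I)·e^(rT) = (308.45 − 6.5402) · e^(0.0234·15/12)
= 301.9098 · e^0.029250 = 301.9098 × 1.029682 = HK$310.87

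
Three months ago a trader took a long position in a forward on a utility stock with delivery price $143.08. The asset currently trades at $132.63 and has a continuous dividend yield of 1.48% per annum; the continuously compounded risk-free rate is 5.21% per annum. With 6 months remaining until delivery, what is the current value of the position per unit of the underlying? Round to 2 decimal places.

-$7.75

Current fair forward for the remaining 6 months: F = S·e^((r − q)·T), (r − q) = 0.0521 − 0.0148 = 0.0373
F = 132.63 · e^(0.0373 × 6/12) = 132.63 × 1.018825 = 135.1268
Value of long forward = (F − K)·e^(−rT) = (135.1268 − 143.08) · e^(−0.0521·6/12)
= -7.9532 × 0.974286 = -7.75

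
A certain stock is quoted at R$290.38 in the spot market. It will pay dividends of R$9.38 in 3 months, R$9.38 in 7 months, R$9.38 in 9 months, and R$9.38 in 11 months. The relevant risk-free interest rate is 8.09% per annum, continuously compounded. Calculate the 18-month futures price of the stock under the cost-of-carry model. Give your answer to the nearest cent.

R$287.56

PV(dividends) I = 9.38·e^(−0.0809·3/12) + 9.38·e^(−0.0809·7/12) + 9.38·e^(−0.0809·9/12) + 9.38·e^(−0.0809·11/12)
I = 9.1922 + 8.9476 + 8.8278 + 8.7096 = 35.6772
F = (S − I)·e^(rT) = (290.38 − 35.6772) · e^(0.0809·18/12)
= 254.7028 · e^0.121350 = 254.7028 × 1.129020 = R$287.56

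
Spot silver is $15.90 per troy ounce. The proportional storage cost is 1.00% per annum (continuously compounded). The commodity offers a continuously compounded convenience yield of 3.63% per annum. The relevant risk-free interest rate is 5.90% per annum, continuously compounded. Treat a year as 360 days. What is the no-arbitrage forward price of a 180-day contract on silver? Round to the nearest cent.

$16.16 per troy ounce

Net carry = r + u − y = 0.0590 + 0.0100 − 0.0363 = 0.0327
F = S·e^((r+u−y)T) = 15.90 · e^(0.0327 × 180/360) = 15.90 · e^0.016350
= 15.90 × 1.016484 = $16.16 per troy ounce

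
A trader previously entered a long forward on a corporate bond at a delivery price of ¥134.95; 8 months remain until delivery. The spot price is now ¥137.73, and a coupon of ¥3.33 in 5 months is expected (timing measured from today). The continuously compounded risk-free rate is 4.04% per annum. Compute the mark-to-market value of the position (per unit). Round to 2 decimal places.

¥3.09

PV(remaining coupons) I = 3.33·e^(−0.0404·5/12) = 3.2744
Current forward F = (S − I)·e^(rT) = (137.73 − 3.2744)·e^(0.0404·8/12) = 134.4556 × 1.027299 = 138.1261
Value (long) = (F − K)·e^(−rT) = (138.1261 − 134.95) × 0.973426 = 3.0917
Value = ¥3.09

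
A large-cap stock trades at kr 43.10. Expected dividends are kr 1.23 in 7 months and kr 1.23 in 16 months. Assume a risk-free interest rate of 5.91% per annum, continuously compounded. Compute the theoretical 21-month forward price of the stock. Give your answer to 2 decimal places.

kr 45.22

PV(dividends) I = 1.23·e^(−0.0591·7/12) + 1.23·e^(−0.0591·16/12)
I = 1.1883 + 1.1368 = 2.3251
F = (S − I)·e^(rT) = (43.10 − 2.3251) · e^(0.0591·21/12)
= 40.7749 · e^0.103425 = 40.7749 × 1.108963 = kr 45.22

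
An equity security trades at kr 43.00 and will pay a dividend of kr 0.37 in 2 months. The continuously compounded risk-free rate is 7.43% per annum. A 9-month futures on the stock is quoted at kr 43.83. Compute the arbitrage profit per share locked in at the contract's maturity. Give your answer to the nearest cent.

kr 1.25 per share

PV(dividends) I = 0.37·e^(−0.0743·2/12) = 0.3654
Fair futures F* = (S − I)·e^(rT) = (43.00 − 0.3654)·e^0.055725 = 42.6346 × 1.057307 = 45.0779
Market kr 43.83 < fair 45.0779: forward underpriced → reverse cash-and-carry (short the stock, invest proceeds at r, pay the dividends, go long the forward).
Profit at T = |F_mkt − F*| = |43.83 − 45.0779| = kr 1.25 per share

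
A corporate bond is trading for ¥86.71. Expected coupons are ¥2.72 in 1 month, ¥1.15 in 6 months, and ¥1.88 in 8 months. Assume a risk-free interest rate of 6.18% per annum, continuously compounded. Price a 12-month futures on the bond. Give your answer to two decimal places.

PV(coupons) I = 2.72·e^(−0.0618·1/12) + 1.15·e^(−0.0618·6/12) + 1.88·e^(−0.0618·8/12)
I = 2.7060 + 1.1150 + 1.8041 = 5.6251
F = (S − I)·e^(rT) = (86.71 − 5.6251) · e^(0.0618·12/12)
= 81.0849 · e^0.061800 = 81.0849 × 1.063750 = ¥86.25

¥86.25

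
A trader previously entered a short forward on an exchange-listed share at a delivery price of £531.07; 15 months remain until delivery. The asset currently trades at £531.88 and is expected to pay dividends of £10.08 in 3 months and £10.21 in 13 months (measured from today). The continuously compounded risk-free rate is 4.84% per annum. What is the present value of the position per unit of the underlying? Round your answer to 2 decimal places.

-£12.34

PV(remaining dividends) I = 10.08·e^(−0.0484·3/12) + 10.21·e^(−0.0484·13/12) = 19.6472
Current forward F = (S − I)·e^(rT) = (531.88 − 19.6472)·e^(0.0484·15/12) = 512.2328 × 1.062368 = 544.1797
Value (long) = (F − K)·e^(−rT) = (544.1797 − 531.07) × 0.941294 = 12.3401
Short position value = −(long value) = -£12.34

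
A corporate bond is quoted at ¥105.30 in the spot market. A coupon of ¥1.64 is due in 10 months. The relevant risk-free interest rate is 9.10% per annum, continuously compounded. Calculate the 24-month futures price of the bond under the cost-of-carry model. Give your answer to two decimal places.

¥124.50

PV(coupons) I = 1.64·e^(−0.0910·10/12)
I = 1.5202
F = (S − I)·e^(rT) = (105.30 − 1.5202) · e^(0.0910·24/12)
= 103.7798 · e^0.182000 = 103.7798 × 1.199614 = ¥124.50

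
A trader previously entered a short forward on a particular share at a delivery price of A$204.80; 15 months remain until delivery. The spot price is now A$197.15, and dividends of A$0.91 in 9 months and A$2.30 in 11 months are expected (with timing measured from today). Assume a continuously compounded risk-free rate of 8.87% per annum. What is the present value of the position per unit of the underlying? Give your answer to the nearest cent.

-A$10.87

PV(remaining dividends) I = 0.91·e^(−0.0887·9/12) + 2.30·e^(−0.0887·11/12) = 2.9718
Current forward F = (S − I)·e^(rT) = (197.15 − 2.9718)·e^(0.0887·15/12) = 194.1782 × 1.117255 = 216.9466
Value (long) = (F − K)·e^(−rT) = (216.9466 − 204.80) × 0.895051 = 10.8718
Short position value = −(long value) = -A$10.87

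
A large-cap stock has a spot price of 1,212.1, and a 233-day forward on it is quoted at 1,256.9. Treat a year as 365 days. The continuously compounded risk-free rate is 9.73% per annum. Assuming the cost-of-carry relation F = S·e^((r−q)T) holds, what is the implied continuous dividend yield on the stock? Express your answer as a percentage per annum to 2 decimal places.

4.04%

From F = S·e^((r−q)T): (r − q) = ln(F/S)/T
ln(1256.9/1212.1) = ln(1.036961) = 0.036294
(r − q) = 0.036294 / (233/365) = 0.056855
q = r − ln(F/S)/T = 0.0973 − 0.056855 = 0.040445
q = 4.04%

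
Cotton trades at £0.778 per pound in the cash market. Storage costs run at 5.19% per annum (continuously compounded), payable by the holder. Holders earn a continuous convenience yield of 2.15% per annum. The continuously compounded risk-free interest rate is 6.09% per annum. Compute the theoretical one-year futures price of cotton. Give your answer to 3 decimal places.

£0.852 per pound

Net carry = r + u − y = 0.0609 + 0.0519 − 0.0215 = 0.0913
F = S·e^((r+u−y)T) = 0.778 · e^(0.0913 × 12/12) = 0.778 · e^0.091300
= 0.778 × 1.095598 = £0.852 per pound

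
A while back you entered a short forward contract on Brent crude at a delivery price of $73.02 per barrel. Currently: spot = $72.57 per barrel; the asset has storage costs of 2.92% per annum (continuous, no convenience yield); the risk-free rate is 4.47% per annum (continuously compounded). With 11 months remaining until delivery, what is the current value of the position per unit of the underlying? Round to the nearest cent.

Current fair forward for the remaining 11 months: F = S·e^((r + u)·T), (r + u) = 0.0447 + 0.0292 = 0.0739
F = 72.57 · e^(0.0739 × 11/12) = 72.57 × 1.070089 = 77.6564
Value of long forward = (F − K)·e^(−rT) = (77.6564 − 73.02) · e^(−0.0447·11/12)
= 4.6364 × 0.959853 = 4.45
Short position value = −(long value) = -$4.45

-$4.45 per barrel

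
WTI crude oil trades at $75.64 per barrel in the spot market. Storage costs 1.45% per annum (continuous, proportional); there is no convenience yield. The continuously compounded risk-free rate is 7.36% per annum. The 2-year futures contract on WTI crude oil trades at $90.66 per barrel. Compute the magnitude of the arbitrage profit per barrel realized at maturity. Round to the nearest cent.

Fair futures: F* = S·e^(carry·T), with carry = (r + u) = 0.0736 + 0.0145 = 0.0881
F* = 75.64 · e^(0.0881 × 2) = 75.64 · e^0.176200 = 75.64 × 1.192677 = $90.2141
Market $90.66 > fair $90.2141: forward overpriced → cash-and-carry (buy spot, short the forward).
At maturity, profit = |F_mkt − F*| = |90.66 − 90.2141| = $0.45 per barrel

$0.45 per barrel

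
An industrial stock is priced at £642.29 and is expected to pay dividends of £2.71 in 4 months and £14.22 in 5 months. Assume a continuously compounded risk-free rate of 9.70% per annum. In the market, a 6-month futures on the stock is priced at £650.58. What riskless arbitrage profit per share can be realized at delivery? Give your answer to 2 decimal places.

£6.54 per share

PV(dividends) I = 2.71·e^(−0.0970·4/12) + 14.22·e^(−0.0970·5/12) = 16.2805
Fair futures F* = (S − I)·e^(rT) = (642.29 − 16.2805)·e^0.048500 = 626.0095 × 1.049695 = 657.1190
Market £650.58 < fair 657.1190: forward underpriced → reverse cash-and-carry (short the stock, invest proceeds at r, pay the dividends, go long the forward).
Profit at T = |F_mkt − F*| = |650.58 − 657.1190| = £6.54 per share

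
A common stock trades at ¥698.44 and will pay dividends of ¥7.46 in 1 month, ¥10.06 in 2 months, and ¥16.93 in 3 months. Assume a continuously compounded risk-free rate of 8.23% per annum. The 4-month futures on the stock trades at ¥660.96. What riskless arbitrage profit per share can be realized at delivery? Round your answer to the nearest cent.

¥22.05 per share

PV(dividends) I = 7.46·e^(−0.0823·1/12) + 10.06·e^(−0.0823·2/12) + 16.93·e^(−0.0823·3/12) = 33.9172
Fair futures F* = (S − I)·e^(rT) = (698.44 − 33.9172)·e^0.027433 = 664.5228 × 1.027813 = 683.0052
Market ¥660.96 < fair 683.0052: forward underpriced → reverse cash-and-carry (short the stock, invest proceeds at r, pay the dividends, go long the forward).
Profit at T = |F_mkt − F*| = |660.96 − 683.0052| = ¥22.05 per share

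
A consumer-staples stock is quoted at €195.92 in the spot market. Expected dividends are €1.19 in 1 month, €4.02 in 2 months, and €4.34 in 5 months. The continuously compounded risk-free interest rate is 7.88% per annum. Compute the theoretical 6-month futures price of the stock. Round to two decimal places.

€194.07

PV(dividends) I = 1.19·e^(−0.0788·1/12) + 4.02·e^(−0.0788·2/12) + 4.34·e^(−0.0788·5/12)
I = 1.1822 + 3.9675 + 4.1998 = 9.3495
F = (S − I)·e^(rT) = (195.92 − 9.3495) · e^(0.0788·6/12)
= 186.5705 · e^0.039400 = 186.5705 × 1.040186 = €194.07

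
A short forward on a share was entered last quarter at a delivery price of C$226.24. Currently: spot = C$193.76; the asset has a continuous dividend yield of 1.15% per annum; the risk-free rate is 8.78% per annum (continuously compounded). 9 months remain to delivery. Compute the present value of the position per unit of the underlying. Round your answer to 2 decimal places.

C$19.73

Current fair forward for the remaining 9 months: F = S·e^((r − q)·T), (r − q) = 0.0878 − 0.0115 = 0.0763
F = 193.76 · e^(0.0763 × 9/12) = 193.76 × 1.058894 = 205.1713
Value of long forward = (F − K)·e^(−rT) = (205.1713 − 226.24) · e^(−0.0878·9/12)
= -21.0687 × 0.936271 = -19.73
Short position value = −(long value) = C$19.73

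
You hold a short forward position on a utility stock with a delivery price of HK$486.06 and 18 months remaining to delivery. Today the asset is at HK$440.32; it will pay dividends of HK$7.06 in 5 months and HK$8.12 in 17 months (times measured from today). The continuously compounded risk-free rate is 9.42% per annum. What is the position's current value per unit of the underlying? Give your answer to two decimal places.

-HK$4.41

PV(remaining dividends) I = 7.06·e^(−0.0942·5/12) + 8.12·e^(−0.0942·17/12) = 13.8938
Current forward F = (S − I)·e^(rT) = (440.32 − 13.8938)·e^(0.0942·18/12) = 426.4262 × 1.151770 = 491.1449
Value (long) = (F − K)·e^(−rT) = (491.1449 − 486.06) × 0.868229 = 4.4149
Short position value = −(long value) = -HK$4.41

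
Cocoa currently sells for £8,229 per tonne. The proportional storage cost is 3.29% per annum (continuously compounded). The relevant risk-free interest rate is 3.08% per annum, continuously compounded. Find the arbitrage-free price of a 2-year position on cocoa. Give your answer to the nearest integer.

£9,347 per tonne

Net carry = r + u − y = 0.0308 + 0.0329 − 0.0000 = 0.0637
F = S·e^((r+u−y)T) = 8229 · e^(0.0637 × 2) = 8229 · e^0.127400
= 8229 × 1.135871 = £9,347 per tonne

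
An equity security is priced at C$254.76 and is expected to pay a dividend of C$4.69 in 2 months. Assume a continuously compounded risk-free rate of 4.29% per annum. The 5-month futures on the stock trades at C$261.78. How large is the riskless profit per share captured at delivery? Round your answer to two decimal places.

PV(dividends) I = 4.69·e^(−0.0429·2/12) = 4.6566
Fair futures F* = (S − I)·e^(rT) = (254.76 − 4.6566)·e^0.017875 = 250.1034 × 1.018036 = 254.6143
Market C$261.78 > fair 254.6143: forward overpriced → cash-and-carry (borrow at r, buy the stock and collect the dividends, short the forward).
Profit at T = |F_mkt − F*| = |261.78 − 254.6143| = C$7.17 per share

C$7.17 per share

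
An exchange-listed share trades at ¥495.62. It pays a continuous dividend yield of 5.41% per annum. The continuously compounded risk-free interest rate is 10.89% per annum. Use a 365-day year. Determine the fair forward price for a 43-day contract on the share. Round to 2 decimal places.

¥498.83

F = S·e^((r − q)T) = 495.62 · e^((0.1089 − 0.0541) × 43/365)
= 495.62 · e^0.006456 = 495.62 × 1.006477
F = ¥498.83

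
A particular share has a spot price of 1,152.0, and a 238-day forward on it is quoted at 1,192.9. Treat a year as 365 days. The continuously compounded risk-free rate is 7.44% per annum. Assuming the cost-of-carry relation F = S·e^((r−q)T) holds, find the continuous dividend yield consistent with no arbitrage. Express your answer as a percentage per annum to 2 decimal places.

2.09%

From F = S·e^((r−q)T): (r − q) = ln(F/S)/T
ln(1192.9/1152.0) = ln(1.035503) = 0.034887
(r − q) = 0.034887 / (238/365) = 0.053503
q = r − ln(F/S)/T = 0.0744 − 0.053503 = 0.020897
q = 2.09%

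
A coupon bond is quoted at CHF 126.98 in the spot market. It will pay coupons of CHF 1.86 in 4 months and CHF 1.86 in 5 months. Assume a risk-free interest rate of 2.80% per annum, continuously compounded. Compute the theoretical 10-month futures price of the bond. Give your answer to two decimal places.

CHF 126.21

PV(coupons) I = 1.86·e^(−0.0280·4/12) + 1.86·e^(−0.0280·5/12)
I = 1.8427 + 1.8384 = 3.6811
F = (S − I)·e^(rT) = (126.98 − 3.6811) · e^(0.0280·10/12)
= 123.2989 · e^0.023333 = 123.2989 × 1.023607 = CHF 126.21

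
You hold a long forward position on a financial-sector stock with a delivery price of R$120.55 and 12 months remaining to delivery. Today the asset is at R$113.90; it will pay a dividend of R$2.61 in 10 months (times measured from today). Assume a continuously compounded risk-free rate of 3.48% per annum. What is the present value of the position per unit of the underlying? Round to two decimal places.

-R$5.06

PV(remaining dividends) I = 2.61·e^(−0.0348·10/12) = 2.5354
Current forward F = (S − I)·e^(rT) = (113.90 − 2.5354)·e^(0.0348·12/12) = 111.3646 × 1.035413 = 115.3084
Value (long) = (F − K)·e^(−rT) = (115.3084 − 120.55) × 0.965799 = -5.0623
Value = -R$5.06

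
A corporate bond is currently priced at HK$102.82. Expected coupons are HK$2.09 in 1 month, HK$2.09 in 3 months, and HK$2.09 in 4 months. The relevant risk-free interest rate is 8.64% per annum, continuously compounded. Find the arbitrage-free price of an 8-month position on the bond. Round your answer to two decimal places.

PV(coupons) I = 2.09·e^(−0.0864·1/12) + 2.09·e^(−0.0864·3/12) + 2.09·e^(−0.0864·4/12)
I = 2.0750 + 2.0453 + 2.0307 = 6.1510
F = (S − I)·e^(rT) = (102.82 − 6.1510) · e^(0.0864·8/12)
= 96.6690 · e^0.057600 = 96.6690 × 1.059291 = HK$102.40

HK$102.40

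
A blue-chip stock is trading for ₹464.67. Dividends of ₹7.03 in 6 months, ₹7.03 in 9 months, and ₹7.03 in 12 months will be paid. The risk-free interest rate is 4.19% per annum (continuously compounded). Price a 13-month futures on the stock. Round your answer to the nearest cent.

PV(dividends) I = 7.03·e^(−0.0419·6/12) + 7.03·e^(−0.0419·9/12) + 7.03·e^(−0.0419·12/12)
I = 6.8843 + 6.8125 + 6.7415 = 20.4383
F = (S − I)·e^(rT) = (464.67 − 20.4383) · e^(0.0419·13/12)
= 444.2317 · e^0.045392 = 444.2317 × 1.046438 = ₹464.86

₹464.86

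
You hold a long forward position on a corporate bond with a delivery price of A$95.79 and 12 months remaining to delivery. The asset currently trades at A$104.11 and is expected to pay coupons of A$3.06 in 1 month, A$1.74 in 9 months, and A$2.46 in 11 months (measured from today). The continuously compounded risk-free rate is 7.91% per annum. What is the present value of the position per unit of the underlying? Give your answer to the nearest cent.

PV(remaining coupons) I = 3.06·e^(−0.0791·1/12) + 1.74·e^(−0.0791·9/12) + 2.46·e^(−0.0791·11/12) = 6.9676
Current forward F = (S − I)·e^(rT) = (104.11 − 6.9676)·e^(0.0791·12/12) = 97.1424 × 1.082313 = 105.1385
Value (long) = (F − K)·e^(−rT) = (105.1385 − 95.79) × 0.923948 = 8.6375
Value = A$8.64

A$8.64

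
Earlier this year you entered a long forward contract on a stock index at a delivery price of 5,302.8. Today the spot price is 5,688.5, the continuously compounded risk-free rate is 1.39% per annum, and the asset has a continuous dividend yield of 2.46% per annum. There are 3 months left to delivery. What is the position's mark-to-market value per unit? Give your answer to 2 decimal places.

Current fair forward for the remaining 3 months: F = S·e^((r − q)·T), (r − q) = 0.0139 − 0.0246 = -0.0107
F = 5688.5 · e^(-0.0107 × 3/12) = 5688.5 × 0.99732857 = 5673.3036
Value of long forward = (F − K)·e^(−rT) = (5673.3036 − 5302.8) · e^(−0.0139·3/12)
= 370.5036 × 0.99653103 = 369.22

369.22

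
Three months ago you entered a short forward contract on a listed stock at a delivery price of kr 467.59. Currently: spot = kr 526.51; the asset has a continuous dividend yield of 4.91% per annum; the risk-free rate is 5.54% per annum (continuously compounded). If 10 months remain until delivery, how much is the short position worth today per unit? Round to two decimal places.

Current fair forward for the remaining 10 months: F = S·e^((r − q)·T), (r − q) = 0.0554 − 0.0491 = 0.0063
F = 526.51 · e^(0.0063 × 10/12) = 526.51 × 1.005264 = 529.2815
Value of long forward = (F − K)·e^(−rT) = (529.2815 − 467.59) · e^(−0.0554·10/12)
= 61.6915 × 0.954883 = 58.91
Short position value = −(long value) = -kr 58.91

-kr 58.91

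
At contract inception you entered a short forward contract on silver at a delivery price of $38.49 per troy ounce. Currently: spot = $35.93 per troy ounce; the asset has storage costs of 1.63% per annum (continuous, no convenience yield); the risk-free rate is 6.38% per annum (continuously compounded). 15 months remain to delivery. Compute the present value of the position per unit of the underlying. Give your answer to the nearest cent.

-$1.13 per troy ounce

Current fair forward for the remaining 15 months: F = S·e^((r + u)·T), (r + u) = 0.0638 + 0.0163 = 0.0801
F = 35.93 · e^(0.0801 × 15/12) = 35.93 × 1.105309 = 39.7138
Value of long forward = (F − K)·e^(−rT) = (39.7138 − 38.49) · e^(−0.0638·15/12)
= 1.2238 × 0.923347 = 1.13
Short position value = −(long value) = -$1.13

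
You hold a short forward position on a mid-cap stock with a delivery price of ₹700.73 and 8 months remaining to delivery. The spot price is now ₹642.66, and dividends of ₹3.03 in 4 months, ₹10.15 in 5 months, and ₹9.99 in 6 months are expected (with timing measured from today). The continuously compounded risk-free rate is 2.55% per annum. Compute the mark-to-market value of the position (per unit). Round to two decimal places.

PV(remaining dividends) I = 3.03·e^(−0.0255·4/12) + 10.15·e^(−0.0255·5/12) + 9.99·e^(−0.0255·6/12) = 22.9105
Current forward F = (S − I)·e^(rT) = (642.66 − 22.9105)·e^(0.0255·8/12) = 619.7495 × 1.017145 = 630.3751
Value (long) = (F − K)·e^(−rT) = (630.3751 − 700.73) × 0.983144 = -69.1690
Short position value = −(long value) = ₹69.17

₹69.17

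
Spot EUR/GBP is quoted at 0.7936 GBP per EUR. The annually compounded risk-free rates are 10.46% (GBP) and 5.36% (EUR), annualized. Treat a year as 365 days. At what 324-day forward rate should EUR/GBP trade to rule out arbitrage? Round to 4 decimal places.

0.8276

By covered interest parity, F = S · (1+r_GBP)^T / (1+r_EUR)^T
= 0.7936 × 1.092325 / 1.047439 = 0.7936 × 1.042853
F = 0.8276 GBP per EUR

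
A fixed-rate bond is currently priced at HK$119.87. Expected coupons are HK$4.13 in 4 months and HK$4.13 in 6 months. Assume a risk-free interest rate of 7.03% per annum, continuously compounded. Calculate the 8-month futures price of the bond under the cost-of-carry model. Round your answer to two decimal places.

PV(coupons) I = 4.13·e^(−0.0703·4/12) + 4.13·e^(−0.0703·6/12)
I = 4.0343 + 3.9874 = 8.0217
F = (S − I)·e^(rT) = (119.87 − 8.0217) · e^(0.0703·8/12)
= 111.8483 · e^0.046867 = 111.8483 × 1.047983 = HK$117.22

HK$117.22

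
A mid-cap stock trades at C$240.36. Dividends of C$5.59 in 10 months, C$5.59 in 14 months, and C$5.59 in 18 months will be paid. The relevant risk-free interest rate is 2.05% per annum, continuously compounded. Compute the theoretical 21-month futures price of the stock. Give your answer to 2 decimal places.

PV(dividends) I = 5.59·e^(−0.0205·10/12) + 5.59·e^(−0.0205·14/12) + 5.59·e^(−0.0205·18/12)
I = 5.4953 + 5.4579 + 5.4207 = 16.3739
F = (S − I)·e^(rT) = (240.36 − 16.3739) · e^(0.0205·21/12)
= 223.9861 · e^0.035875 = 223.9861 × 1.036526 = C$232.17

C$232.17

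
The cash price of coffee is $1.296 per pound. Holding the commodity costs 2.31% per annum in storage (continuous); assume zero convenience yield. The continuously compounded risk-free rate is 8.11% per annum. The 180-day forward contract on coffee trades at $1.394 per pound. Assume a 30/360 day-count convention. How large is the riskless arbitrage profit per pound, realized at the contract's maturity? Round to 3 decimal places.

$0.029 per pound

Fair forward: F* = S·e^(carry·T), with carry = (r + u) = 0.0811 + 0.0231 = 0.1042
F* = 1.296 · e^(0.1042 × 180/360) = 1.296 · e^0.052100 = 1.296 × 1.053481 = $1.3653
Market $1.394 > fair $1.3653: forward overpriced → cash-and-carry (buy spot, short the forward).
At maturity, profit = |F_mkt − F*| = |1.394 − 1.3653| = $0.029 per pound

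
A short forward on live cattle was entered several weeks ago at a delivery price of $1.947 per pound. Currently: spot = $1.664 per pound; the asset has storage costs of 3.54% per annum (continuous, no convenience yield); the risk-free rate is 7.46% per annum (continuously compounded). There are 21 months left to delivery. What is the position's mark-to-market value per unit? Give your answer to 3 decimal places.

Current fair forward for the remaining 21 months: F = S·e^((r + u)·T), (r + u) = 0.0746 + 0.0354 = 0.1100
F = 1.664 · e^(0.1100 × 21/12) = 1.664 × 1.212277 = 2.0172
Value of long forward = (F − K)·e^(−rT) = (2.0172 − 1.947) · e^(−0.0746·21/12)
= 0.0702 × 0.877613 = 0.062
Short position value = −(long value) = -$0.062

-$0.062 per pound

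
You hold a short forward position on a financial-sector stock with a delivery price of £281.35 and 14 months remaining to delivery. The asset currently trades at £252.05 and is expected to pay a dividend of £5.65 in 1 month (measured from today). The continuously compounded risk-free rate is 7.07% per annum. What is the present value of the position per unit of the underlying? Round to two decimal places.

£12.64

PV(remaining dividends) I = 5.65·e^(−0.0707·1/12) = 5.6168
Current forward F = (S − I)·e^(rT) = (252.05 − 5.6168)·e^(0.0707·14/12) = 246.4332 × 1.085981 = 267.6218
Value (long) = (F − K)·e^(−rT) = (267.6218 − 281.35) × 0.920827 = -12.6413
Short position value = −(long value) = £12.64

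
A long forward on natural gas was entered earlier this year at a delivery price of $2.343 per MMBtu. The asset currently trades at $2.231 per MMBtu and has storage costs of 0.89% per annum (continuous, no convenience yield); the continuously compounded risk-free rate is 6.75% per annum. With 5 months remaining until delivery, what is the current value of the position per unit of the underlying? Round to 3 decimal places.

Current fair forward for the remaining 5 months: F = S·e^((r + u)·T), (r + u) = 0.0675 + 0.0089 = 0.0764
F = 2.231 · e^(0.0764 × 5/12) = 2.231 × 1.032345 = 2.3032
Value of long forward = (F − K)·e^(−rT) = (2.3032 − 2.343) · e^(−0.0675·5/12)
= -0.0398 × 0.972267 = -0.039

-$0.039 per MMBtu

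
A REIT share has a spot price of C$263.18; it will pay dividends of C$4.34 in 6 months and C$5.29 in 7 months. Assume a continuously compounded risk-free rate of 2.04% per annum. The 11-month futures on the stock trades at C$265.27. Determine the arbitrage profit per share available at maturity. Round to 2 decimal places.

PV(dividends) I = 4.34·e^(−0.0204·6/12) + 5.29·e^(−0.0204·7/12) = 9.5234
Fair futures F* = (S − I)·e^(rT) = (263.18 − 9.5234)·e^0.018700 = 253.6566 × 1.018876 = 258.4446
Market C$265.27 > fair 258.4446: forward overpriced → cash-and-carry (borrow at r, buy the stock and collect the dividends, short the forward).
Profit at T = |F_mkt − F*| = |265.27 − 258.4446| = C$6.83 per share

C$6.83 per share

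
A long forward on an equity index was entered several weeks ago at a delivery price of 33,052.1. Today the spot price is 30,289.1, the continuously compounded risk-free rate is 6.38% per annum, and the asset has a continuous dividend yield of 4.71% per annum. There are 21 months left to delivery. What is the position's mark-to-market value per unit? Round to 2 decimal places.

-1667.74

Current fair forward for the remaining 21 months: F = S·e^((r − q)·T), (r − q) = 0.0638 − 0.0471 = 0.0167
F = 30289.1 · e^(0.0167 × 21/12) = 30289.1 × 1.02965624 = 31187.3608
Value of long forward = (F − K)·e^(−rT) = (31187.3608 − 33052.1) · e^(−0.0638·21/12)
= -1864.7392 × 0.89435723 = -1667.74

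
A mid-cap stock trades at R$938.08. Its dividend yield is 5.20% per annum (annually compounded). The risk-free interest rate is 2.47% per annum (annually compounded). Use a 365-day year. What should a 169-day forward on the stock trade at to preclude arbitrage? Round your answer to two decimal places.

R$926.73

F = S · (1+r)^T / (1+q)^T
= 938.08 × 1.011362 / 1.023749 = 938.08 × 0.987900
F = R$926.73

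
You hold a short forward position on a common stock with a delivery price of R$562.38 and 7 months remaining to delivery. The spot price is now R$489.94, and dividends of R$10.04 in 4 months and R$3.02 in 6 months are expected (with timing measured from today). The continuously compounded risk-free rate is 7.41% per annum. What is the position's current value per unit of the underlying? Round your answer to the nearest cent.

PV(remaining dividends) I = 10.04·e^(−0.0741·4/12) + 3.02·e^(−0.0741·6/12) = 12.7052
Current forward F = (S − I)·e^(rT) = (489.94 − 12.7052)·e^(0.0741·7/12) = 477.2348 × 1.044173 = 498.3157
Value (long) = (F − K)·e^(−rT) = (498.3157 − 562.38) × 0.957696 = -61.3541
Short position value = −(long value) = R$61.35

R$61.35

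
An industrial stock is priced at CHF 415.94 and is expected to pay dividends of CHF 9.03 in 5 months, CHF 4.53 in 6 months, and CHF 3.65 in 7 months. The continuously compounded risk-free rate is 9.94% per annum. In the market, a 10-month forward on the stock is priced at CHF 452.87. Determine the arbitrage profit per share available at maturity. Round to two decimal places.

CHF 18.85 per share

PV(dividends) I = 9.03·e^(−0.0994·5/12) + 4.53·e^(−0.0994·6/12) + 3.65·e^(−0.0994·7/12) = 16.4184
Fair forward F* = (S − I)·e^(rT) = (415.94 − 16.4184)·e^0.082833 = 399.5216 × 1.086360 = 434.0243
Market CHF 452.87 > fair 434.0243: forward overpriced → cash-and-carry (borrow at r, buy the stock and collect the dividends, short the forward).
Profit at T = |F_mkt − F*| = |452.87 − 434.0243| = CHF 18.85 per share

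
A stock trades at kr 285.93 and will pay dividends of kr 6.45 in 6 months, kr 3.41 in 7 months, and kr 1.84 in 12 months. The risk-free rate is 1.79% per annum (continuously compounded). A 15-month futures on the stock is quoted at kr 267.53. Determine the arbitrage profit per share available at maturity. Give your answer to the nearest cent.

PV(dividends) I = 6.45·e^(−0.0179·6/12) + 3.41·e^(−0.0179·7/12) + 1.84·e^(−0.0179·12/12) = 11.5745
Fair futures F* = (S − I)·e^(rT) = (285.93 − 11.5745)·e^0.022375 = 274.3555 × 1.022627 = 280.5633
Market kr 267.53 < fair 280.5633: forward underpriced → reverse cash-and-carry (short the stock, invest proceeds at r, pay the dividends, go long the forward).
Profit at T = |F_mkt − F*| = |267.53 − 280.5633| = kr 13.03 per share

kr 13.03 per share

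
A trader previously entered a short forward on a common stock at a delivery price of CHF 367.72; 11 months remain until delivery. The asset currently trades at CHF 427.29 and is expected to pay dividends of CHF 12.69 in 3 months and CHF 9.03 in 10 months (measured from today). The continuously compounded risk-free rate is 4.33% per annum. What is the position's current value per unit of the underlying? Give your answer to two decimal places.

PV(remaining dividends) I = 12.69·e^(−0.0433·3/12) + 9.03·e^(−0.0433·10/12) = 21.2633
Current forward F = (S − I)·e^(rT) = (427.29 − 21.2633)·e^(0.0433·11/12) = 406.0267 × 1.040490 = 422.4667
Value (long) = (F − K)·e^(−rT) = (422.4667 − 367.72) × 0.961086 = 52.6163
Short position value = −(long value) = -CHF 52.62

-CHF 52.62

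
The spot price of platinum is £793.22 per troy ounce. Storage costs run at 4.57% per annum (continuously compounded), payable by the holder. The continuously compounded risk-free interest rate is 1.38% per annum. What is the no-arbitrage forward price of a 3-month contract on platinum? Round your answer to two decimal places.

Net carry = r + u − y = 0.0138 + 0.0457 − 0.0000 = 0.0595
F = S·e^((r+u−y)T) = 793.22 · e^(0.0595 × 3/12) = 793.22 · e^0.014875
= 793.22 × 1.014986 = £805.11 per troy ounce

£805.11 per troy ounce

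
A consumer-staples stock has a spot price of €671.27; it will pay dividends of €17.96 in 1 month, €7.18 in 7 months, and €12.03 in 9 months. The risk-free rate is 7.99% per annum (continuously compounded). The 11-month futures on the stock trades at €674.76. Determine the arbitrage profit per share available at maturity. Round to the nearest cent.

PV(dividends) I = 17.96·e^(−0.0799·1/12) + 7.18·e^(−0.0799·7/12) + 12.03·e^(−0.0799·9/12) = 36.0241
Fair futures F* = (S − I)·e^(rT) = (671.27 − 36.0241)·e^0.073242 = 635.2459 × 1.075991 = 683.5189
Market €674.76 < fair 683.5189: forward underpriced → reverse cash-and-carry (short the stock, invest proceeds at r, pay the dividends, go long the forward).
Profit at T = |F_mkt − F*| = |674.76 − 683.5189| = €8.76 per share

€8.76 per share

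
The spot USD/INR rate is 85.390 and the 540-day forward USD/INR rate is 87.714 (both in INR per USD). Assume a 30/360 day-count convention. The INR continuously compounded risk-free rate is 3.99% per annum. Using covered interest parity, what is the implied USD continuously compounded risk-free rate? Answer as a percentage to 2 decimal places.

2.20%

F = S·e^((r_INR − r_USD)T) ⇒ r_USD = r_INR − ln(F/S)/T
ln(87.714/85.390) = 0.026853; /(540/360) = 0.017902
r_USD = 0.0399 − 0.017902 = 0.021998
r_USD = 2.20%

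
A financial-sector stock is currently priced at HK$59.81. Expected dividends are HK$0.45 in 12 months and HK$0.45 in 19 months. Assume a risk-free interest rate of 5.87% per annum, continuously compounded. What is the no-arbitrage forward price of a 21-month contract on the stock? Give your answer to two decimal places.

PV(dividends) I = 0.45·e^(−0.0587·12/12) + 0.45·e^(−0.0587·19/12)
I = 0.4243 + 0.4101 = 0.8344
F = (S − I)·e^(rT) = (59.81 − 0.8344) · e^(0.0587·21/12)
= 58.9756 · e^0.102725 = 58.9756 × 1.108187 = HK$65.36

HK$65.36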